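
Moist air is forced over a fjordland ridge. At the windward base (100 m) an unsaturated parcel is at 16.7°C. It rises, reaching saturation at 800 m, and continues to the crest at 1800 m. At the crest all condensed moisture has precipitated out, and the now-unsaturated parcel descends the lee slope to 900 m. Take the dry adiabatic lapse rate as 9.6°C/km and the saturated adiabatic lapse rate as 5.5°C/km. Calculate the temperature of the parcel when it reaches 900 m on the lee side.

100 → 800 m (dry, 9.6°C/km): ΔT = -9.6 × 0.7 = -6.72°C → T = 9.98°C
800 → 1800 m (saturated, 5.5°C/km): ΔT = -5.5 × 1 = -5.5°C → T = 4.48°C
1800 → 900 m (dry descent, 9.6°C/km): ΔT = +9.6 × 0.9 = +8.64°C → T = 13.12°C

13.12°C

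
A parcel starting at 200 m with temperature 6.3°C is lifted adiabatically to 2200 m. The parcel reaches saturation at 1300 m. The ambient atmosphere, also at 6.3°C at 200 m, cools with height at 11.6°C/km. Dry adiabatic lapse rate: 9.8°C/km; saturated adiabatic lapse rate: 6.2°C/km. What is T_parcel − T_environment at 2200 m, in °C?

Parcel:
  Dry to 1300 m: -9.8 × 1.1 km = -10.78°C, so T = -4.48°C.
  Saturated to 2200 m: -6.2 × 0.9 km = -5.58°C, so T = -10.06°C.
Environment:
  Environment to 2200 m: -11.6 × 2 km = -23.2°C, so T = -16.9°C.
T_parcel − T_env = -10.06 − (-16.9) = +6.84°C

+6.84°C (parcel warmer than environment)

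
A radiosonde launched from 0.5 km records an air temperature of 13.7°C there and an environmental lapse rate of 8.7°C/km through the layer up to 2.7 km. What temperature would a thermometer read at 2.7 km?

From 500 m to 2700 m (environmental): cools by 8.7 × 2.2 = 19.14°C, giving -5.44°C.

-5.44°C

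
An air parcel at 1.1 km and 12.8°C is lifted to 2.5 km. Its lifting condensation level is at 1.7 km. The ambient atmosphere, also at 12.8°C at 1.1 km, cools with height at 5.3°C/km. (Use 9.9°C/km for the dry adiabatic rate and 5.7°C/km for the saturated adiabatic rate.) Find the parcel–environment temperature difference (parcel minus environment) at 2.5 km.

Parcel:
  From 1100 m to 1700 m (dry): cools by 9.9 × 0.6 = 5.94°C, giving 6.86°C.
  From 1700 m to 2500 m (saturated): cools by 5.7 × 0.8 = 4.56°C, giving 2.3°C.
Environment:
  From 1100 m to 2500 m (environment): cools by 5.3 × 1.4 = 7.42°C, giving 5.38°C.
T_parcel − T_env = 2.3 − 5.38 = -3.08°C

-3.08°C (parcel cooler than environment)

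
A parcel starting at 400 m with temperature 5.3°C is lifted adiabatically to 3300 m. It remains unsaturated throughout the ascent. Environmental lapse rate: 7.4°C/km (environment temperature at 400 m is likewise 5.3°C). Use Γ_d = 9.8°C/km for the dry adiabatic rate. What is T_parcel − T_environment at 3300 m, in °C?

Parcel:
  400 → 3300 m (dry, 9.8°C/km): ΔT = -9.8 × 2.9 = -28.42°C → T = -23.12°C
Environment:
  400 → 3300 m (environment, 7.4°C/km): ΔT = -7.4 × 2.9 = -21.46°C → T = -16.16°C
T_parcel − T_env = -23.12 − (-16.16) = -6.96°C

-6.96°C (parcel cooler than environment)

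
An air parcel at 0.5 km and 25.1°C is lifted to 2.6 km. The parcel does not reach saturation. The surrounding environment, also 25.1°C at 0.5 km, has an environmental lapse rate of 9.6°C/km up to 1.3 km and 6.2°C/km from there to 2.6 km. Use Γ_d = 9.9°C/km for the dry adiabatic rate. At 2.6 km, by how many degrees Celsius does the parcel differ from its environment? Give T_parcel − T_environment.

-5.05°C (parcel cooler than environment)

Parcel:
  500 → 2600 m (dry, 9.9°C/km): ΔT = -9.9 × 2.1 = -20.79°C → T = 4.31°C
Environment:
  500 → 1300 m (environment, lower layer, 9.6°C/km): ΔT = -9.6 × 0.8 = -7.68°C → T = 17.42°C
  1300 → 2600 m (environment, upper layer, 6.2°C/km): ΔT = -6.2 × 1.3 = -8.06°C → T = 9.36°C
T_parcel − T_env = 4.31 − 9.36 = -5.05°C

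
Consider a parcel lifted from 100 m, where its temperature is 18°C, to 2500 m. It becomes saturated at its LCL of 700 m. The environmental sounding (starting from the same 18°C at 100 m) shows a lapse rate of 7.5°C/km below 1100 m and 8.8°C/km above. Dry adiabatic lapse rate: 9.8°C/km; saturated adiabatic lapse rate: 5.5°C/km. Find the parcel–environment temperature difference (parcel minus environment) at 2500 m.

+4.04°C (parcel warmer than environment)

Parcel:
  Dry to 700 m: -9.8 × 0.6 km = -5.88°C, so T = 12.12°C.
  Saturated to 2500 m: -5.5 × 1.8 km = -9.9°C, so T = 2.22°C.
Environment:
  Environment, lower layer to 1100 m: -7.5 × 1 km = -7.5°C, so T = 10.5°C.
  Environment, upper layer to 2500 m: -8.8 × 1.4 km = -12.32°C, so T = -1.82°C.
T_parcel − T_env = 2.22 − (-1.82) = +4.04°C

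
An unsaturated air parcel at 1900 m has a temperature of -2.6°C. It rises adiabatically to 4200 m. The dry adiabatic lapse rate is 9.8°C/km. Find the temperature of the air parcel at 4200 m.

1900–4200 m, dry adiabatic: Δz = 2.3 km ⇒ ΔT = -22.54°C; T = -25.14°C

-25.14°C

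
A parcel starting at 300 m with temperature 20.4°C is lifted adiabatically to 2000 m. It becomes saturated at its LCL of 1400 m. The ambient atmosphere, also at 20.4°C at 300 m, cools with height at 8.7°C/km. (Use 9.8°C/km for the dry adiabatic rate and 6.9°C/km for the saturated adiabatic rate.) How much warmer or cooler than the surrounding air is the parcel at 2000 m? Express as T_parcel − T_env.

-0.13°C (parcel cooler than environment)

Parcel:
  Dry to 1400 m: -9.8 × 1.1 km = -10.78°C, so T = 9.62°C.
  Saturated to 2000 m: -6.9 × 0.6 km = -4.14°C, so T = 5.48°C.
Environment:
  Environment to 2000 m: -8.7 × 1.7 km = -14.79°C, so T = 5.61°C.
T_parcel − T_env = 5.48 − 5.61 = -0.13°C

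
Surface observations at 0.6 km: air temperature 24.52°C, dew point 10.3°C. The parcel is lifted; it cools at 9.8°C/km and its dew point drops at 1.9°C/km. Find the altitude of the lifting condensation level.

T and T_d converge at 9.8 − 1.9 = 7.9°C per km
Height above start = (24.52 − 10.3) / 7.9 = 1.8 km
LCL altitude = 600 m + 1800 m = 2400 m

2.4 km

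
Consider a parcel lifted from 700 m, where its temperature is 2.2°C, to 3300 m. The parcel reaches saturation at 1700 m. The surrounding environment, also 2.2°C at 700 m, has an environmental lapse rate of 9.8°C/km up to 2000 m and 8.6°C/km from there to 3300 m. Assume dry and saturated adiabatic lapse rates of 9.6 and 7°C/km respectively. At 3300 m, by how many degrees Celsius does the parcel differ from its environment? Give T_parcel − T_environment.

Parcel:
  700 → 1700 m (dry, 9.6°C/km): ΔT = -9.6 × 1 = -9.6°C → T = -7.4°C
  1700 → 3300 m (saturated, 7°C/km): ΔT = -7 × 1.6 = -11.2°C → T = -18.6°C
Environment:
  700 → 2000 m (environment, lower layer, 9.8°C/km): ΔT = -9.8 × 1.3 = -12.74°C → T = -10.54°C
  2000 → 3300 m (environment, upper layer, 8.6°C/km): ΔT = -8.6 × 1.3 = -11.18°C → T = -21.72°C
T_parcel − T_env = -18.6 − (-21.72) = +3.12°C

+3.12°C (parcel warmer than environment)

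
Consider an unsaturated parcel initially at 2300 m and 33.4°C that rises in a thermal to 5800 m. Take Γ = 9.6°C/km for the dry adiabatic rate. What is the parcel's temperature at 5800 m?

Dry adiabatic to 5800 m: -9.6 × 3.5 km = -33.6°C, so T = -0.2°C.

-0.2°C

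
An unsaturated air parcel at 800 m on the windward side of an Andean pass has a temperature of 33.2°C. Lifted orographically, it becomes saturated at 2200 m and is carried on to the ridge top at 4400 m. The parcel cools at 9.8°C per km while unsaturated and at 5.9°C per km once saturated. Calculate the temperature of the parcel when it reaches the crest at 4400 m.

6.5°C

800 → 2200 m (dry, 9.8°C/km): ΔT = -9.8 × 1.4 = -13.72°C → T = 19.48°C
2200 → 4400 m (saturated, 5.9°C/km): ΔT = -5.9 × 2.2 = -12.98°C → T = 6.5°C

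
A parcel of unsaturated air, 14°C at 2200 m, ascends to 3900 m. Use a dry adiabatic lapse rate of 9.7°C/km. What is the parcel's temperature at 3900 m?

-2.49°C

2200 → 3900 m (dry adiabatic, 9.7°C/km): ΔT = -9.7 × 1.7 = -16.49°C → T = -2.49°C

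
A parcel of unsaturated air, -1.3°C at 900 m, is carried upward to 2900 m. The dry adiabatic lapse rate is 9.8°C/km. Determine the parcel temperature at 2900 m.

Dry adiabatic to 2900 m: -9.8 × 2 km = -19.6°C, so T = -20.9°C.

-20.9°C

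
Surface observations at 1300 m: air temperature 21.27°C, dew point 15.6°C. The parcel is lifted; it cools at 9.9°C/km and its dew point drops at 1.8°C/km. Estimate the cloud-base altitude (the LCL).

2000 m

T and T_d converge at 9.9 − 1.8 = 8.1°C per km
Height above start = (21.27 − 15.6) / 8.1 = 0.7 km
LCL altitude = 1300 m + 700 m = 2000 m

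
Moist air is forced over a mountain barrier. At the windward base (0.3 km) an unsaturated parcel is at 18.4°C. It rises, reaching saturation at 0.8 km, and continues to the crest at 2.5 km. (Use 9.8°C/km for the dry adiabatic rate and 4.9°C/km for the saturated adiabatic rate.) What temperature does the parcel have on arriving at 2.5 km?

Dry to 800 m: -9.8 × 0.5 km = -4.9°C, so T = 13.5°C.
Saturated to 2500 m: -4.9 × 1.7 km = -8.33°C, so T = 5.17°C.

5.17°C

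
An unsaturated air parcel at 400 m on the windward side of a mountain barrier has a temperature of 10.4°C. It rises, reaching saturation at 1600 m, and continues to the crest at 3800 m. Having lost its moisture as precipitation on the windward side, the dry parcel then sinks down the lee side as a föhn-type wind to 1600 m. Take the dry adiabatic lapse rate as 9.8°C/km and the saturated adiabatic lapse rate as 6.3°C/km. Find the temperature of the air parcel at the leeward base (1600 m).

400–1600 m, dry: Δz = 1.2 km ⇒ ΔT = -11.76°C; T = -1.36°C
1600–3800 m, saturated: Δz = 2.2 km ⇒ ΔT = -13.86°C; T = -15.22°C
3800–1600 m, dry descent: Δz = 2.2 km ⇒ ΔT = +21.56°C; T = 6.34°C

6.34°C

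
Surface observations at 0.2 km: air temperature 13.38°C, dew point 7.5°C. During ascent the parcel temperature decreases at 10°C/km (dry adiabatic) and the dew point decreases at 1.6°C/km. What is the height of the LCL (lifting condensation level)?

T and T_d converge at 10 − 1.6 = 8.4°C per km
Height above start = (13.38 − 7.5) / 8.4 = 0.7 km
LCL altitude = 200 m + 700 m = 900 m

0.9 km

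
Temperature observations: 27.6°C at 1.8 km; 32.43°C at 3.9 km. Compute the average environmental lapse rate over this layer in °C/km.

-2.3°C/km

Γ = −ΔT/Δz = (27.6 − 32.43) / (3900 − 1800) m
  = -4.83°C / 2.1 km = -2.3°C/km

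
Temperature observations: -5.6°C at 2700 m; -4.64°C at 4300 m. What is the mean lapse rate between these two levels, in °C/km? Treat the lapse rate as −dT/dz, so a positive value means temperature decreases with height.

Γ = −ΔT/Δz = (-5.6 − (-4.64)) / (4300 − 2700) m
  = -0.96°C / 1.6 km = -0.6°C/km

-0.6°C/km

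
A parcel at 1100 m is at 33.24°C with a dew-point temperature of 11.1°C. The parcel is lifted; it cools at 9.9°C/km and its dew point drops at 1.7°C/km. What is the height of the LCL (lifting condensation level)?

3800 m

T and T_d converge at 9.9 − 1.7 = 8.2°C per km
Height above start = (33.24 − 11.1) / 8.2 = 2.7 km
LCL altitude = 1100 m + 2700 m = 3800 m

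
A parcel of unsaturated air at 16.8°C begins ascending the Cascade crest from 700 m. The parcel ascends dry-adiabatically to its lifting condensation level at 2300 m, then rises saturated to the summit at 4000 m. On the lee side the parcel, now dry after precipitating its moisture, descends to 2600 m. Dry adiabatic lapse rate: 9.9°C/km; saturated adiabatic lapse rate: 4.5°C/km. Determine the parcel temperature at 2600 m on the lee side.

7.17°C

Dry to 2300 m: -9.9 × 1.6 km = -15.84°C, so T = 0.96°C.
Saturated to 4000 m: -4.5 × 1.7 km = -7.65°C, so T = -6.69°C.
Dry descent to 2600 m: +9.9 × 1.4 km = +13.86°C, so T = 7.17°C.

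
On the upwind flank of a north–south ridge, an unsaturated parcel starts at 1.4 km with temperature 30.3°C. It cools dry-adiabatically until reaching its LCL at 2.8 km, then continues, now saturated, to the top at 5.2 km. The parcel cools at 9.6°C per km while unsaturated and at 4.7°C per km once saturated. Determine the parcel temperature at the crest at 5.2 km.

1400–2800 m, dry: Δz = 1.4 km ⇒ ΔT = -13.44°C; T = 16.86°C
2800–5200 m, saturated: Δz = 2.4 km ⇒ ΔT = -11.28°C; T = 5.58°C

5.58°C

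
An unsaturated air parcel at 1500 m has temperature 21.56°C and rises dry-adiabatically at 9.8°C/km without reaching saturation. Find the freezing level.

Height above start = (21.56 − 0) / 9.8 = 2.2 km
Altitude = 1500 m + 2200 m = 3700 m

3700 m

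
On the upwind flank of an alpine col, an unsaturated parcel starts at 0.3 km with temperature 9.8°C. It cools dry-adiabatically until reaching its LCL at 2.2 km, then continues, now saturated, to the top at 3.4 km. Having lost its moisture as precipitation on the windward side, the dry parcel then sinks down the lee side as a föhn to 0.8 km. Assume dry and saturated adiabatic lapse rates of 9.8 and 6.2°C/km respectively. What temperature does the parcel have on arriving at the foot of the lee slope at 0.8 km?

9.22°C

Dry to 2200 m: -9.8 × 1.9 km = -18.62°C, so T = -8.82°C.
Saturated to 3400 m: -6.2 × 1.2 km = -7.44°C, so T = -16.26°C.
Dry descent to 800 m: +9.8 × 2.6 km = +25.48°C, so T = 9.22°C.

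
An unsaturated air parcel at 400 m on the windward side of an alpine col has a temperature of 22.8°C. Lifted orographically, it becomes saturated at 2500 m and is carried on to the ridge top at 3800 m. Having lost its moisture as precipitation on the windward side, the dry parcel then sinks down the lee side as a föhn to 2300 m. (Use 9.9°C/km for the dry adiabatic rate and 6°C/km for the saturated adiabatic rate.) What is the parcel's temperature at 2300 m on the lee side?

From 400 m to 2500 m (dry): cools by 9.9 × 2.1 = 20.79°C, giving 2.01°C.
From 2500 m to 3800 m (saturated): cools by 6 × 1.3 = 7.8°C, giving -5.79°C.
From 3800 m to 2300 m (dry descent): warms by 9.9 × 1.5 = 14.85°C, giving 9.06°C.

9.06°C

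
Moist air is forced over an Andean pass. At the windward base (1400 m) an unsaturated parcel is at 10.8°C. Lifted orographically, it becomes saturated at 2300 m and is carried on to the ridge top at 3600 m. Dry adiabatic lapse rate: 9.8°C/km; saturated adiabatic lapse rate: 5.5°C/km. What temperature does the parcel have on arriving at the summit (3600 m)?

Dry to 2300 m: -9.8 × 0.9 km = -8.82°C, so T = 1.98°C.
Saturated to 3600 m: -5.5 × 1.3 km = -7.15°C, so T = -5.17°C.

-5.17°C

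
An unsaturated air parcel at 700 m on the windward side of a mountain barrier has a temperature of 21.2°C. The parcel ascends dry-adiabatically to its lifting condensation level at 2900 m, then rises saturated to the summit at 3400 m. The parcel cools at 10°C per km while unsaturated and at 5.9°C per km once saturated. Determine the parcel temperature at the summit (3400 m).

700 → 2900 m (dry, 10°C/km): ΔT = -10 × 2.2 = -22°C → T = -0.8°C
2900 → 3400 m (saturated, 5.9°C/km): ΔT = -5.9 × 0.5 = -2.95°C → T = -3.75°C

-3.75°C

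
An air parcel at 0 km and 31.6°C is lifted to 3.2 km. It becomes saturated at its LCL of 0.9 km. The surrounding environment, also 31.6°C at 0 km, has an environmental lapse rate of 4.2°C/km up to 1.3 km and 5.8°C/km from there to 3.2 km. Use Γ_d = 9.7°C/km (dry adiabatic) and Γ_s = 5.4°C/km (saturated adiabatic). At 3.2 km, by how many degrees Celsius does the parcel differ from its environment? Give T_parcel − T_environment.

-4.67°C (parcel cooler than environment)

Parcel:
  0 → 900 m (dry, 9.7°C/km): ΔT = -9.7 × 0.9 = -8.73°C → T = 22.87°C
  900 → 3200 m (saturated, 5.4°C/km): ΔT = -5.4 × 2.3 = -12.42°C → T = 10.45°C
Environment:
  0 → 1300 m (environment, lower layer, 4.2°C/km): ΔT = -4.2 × 1.3 = -5.46°C → T = 26.14°C
  1300 → 3200 m (environment, upper layer, 5.8°C/km): ΔT = -5.8 × 1.9 = -11.02°C → T = 15.12°C
T_parcel − T_env = 10.45 − 15.12 = -4.67°C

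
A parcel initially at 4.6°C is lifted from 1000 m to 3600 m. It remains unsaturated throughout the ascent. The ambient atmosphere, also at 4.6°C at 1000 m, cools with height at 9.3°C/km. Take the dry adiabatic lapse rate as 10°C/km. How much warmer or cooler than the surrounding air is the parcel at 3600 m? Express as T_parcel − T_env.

-1.82°C (parcel cooler than environment)

Parcel:
  Dry to 3600 m: -10 × 2.6 km = -26°C, so T = -21.4°C.
Environment:
  Environment to 3600 m: -9.3 × 2.6 km = -24.18°C, so T = -19.58°C.
T_parcel − T_env = -21.4 − (-19.58) = -1.82°C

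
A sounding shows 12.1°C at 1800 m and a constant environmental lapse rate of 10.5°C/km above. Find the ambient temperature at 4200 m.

1800 → 4200 m (environmental, 10.5°C/km): ΔT = -10.5 × 2.4 = -25.2°C → T = -13.1°C

-13.1°C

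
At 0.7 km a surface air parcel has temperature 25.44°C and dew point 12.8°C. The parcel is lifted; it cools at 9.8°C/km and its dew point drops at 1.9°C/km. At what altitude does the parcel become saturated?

2.3 km

T and T_d converge at 9.8 − 1.9 = 7.9°C per km
Height above start = (25.44 − 12.8) / 7.9 = 1.6 km
LCL altitude = 700 m + 1600 m = 2300 m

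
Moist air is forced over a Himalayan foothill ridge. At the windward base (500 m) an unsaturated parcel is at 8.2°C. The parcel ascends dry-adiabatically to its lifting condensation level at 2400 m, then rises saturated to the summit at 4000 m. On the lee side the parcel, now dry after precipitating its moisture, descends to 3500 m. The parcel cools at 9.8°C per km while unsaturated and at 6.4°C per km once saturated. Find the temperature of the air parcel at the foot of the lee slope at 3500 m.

-15.76°C

500–2400 m, dry: Δz = 1.9 km ⇒ ΔT = -18.62°C; T = -10.42°C
2400–4000 m, saturated: Δz = 1.6 km ⇒ ΔT = -10.24°C; T = -20.66°C
4000–3500 m, dry descent: Δz = 0.5 km ⇒ ΔT = +4.9°C; T = -15.76°C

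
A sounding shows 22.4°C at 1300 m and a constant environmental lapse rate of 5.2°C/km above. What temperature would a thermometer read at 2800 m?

1300 → 2800 m (environmental, 5.2°C/km): ΔT = -5.2 × 1.5 = -7.8°C → T = 14.6°C

14.6°C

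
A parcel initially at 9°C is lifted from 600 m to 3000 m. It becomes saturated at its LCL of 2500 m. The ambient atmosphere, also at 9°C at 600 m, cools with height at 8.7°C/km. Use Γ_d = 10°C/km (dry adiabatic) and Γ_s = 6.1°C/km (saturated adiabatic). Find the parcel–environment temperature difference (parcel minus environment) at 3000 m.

-1.17°C (parcel cooler than environment)

Parcel:
  Dry to 2500 m: -10 × 1.9 km = -19°C, so T = -10°C.
  Saturated to 3000 m: -6.1 × 0.5 km = -3.05°C, so T = -13.05°C.
Environment:
  Environment to 3000 m: -8.7 × 2.4 km = -20.88°C, so T = -11.88°C.
T_parcel − T_env = -13.05 − (-11.88) = -1.17°C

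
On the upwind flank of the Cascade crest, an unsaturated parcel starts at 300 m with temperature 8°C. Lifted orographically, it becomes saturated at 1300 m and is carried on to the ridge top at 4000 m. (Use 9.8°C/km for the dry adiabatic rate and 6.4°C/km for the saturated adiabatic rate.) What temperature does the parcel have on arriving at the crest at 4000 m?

-19.08°C

Dry to 1300 m: -9.8 × 1 km = -9.8°C, so T = -1.8°C.
Saturated to 4000 m: -6.4 × 2.7 km = -17.28°C, so T = -19.08°C.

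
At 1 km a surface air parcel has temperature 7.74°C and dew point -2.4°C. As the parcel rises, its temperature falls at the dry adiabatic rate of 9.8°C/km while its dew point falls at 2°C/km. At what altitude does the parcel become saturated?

T and T_d converge at 9.8 − 2 = 7.8°C per km
Height above start = (7.74 − (-2.4)) / 7.8 = 1.3 km
LCL altitude = 1000 m + 1300 m = 2300 m

2.3 km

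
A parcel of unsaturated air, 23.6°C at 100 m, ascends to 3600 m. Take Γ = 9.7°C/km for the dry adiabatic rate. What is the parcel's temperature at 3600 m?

-10.35°C

Dry adiabatic to 3600 m: -9.7 × 3.5 km = -33.95°C, so T = -10.35°C.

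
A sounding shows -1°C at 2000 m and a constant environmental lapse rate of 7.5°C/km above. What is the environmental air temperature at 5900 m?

2000–5900 m, environmental: Δz = 3.9 km ⇒ ΔT = -29.25°C; T = -30.25°C

-30.25°C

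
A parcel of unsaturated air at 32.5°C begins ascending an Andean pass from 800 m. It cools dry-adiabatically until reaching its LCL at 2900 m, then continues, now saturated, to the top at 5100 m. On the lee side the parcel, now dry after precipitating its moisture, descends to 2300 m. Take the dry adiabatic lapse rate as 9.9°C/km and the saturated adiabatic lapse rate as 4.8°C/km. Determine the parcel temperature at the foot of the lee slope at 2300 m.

Dry to 2900 m: -9.9 × 2.1 km = -20.79°C, so T = 11.71°C.
Saturated to 5100 m: -4.8 × 2.2 km = -10.56°C, so T = 1.15°C.
Dry descent to 2300 m: +9.9 × 2.8 km = +27.72°C, so T = 28.87°C.

28.87°C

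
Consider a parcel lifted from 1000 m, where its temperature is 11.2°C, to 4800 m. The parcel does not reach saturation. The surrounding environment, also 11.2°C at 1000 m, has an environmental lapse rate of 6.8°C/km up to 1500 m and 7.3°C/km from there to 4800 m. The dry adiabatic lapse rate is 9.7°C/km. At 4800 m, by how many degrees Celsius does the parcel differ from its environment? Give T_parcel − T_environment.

-9.37°C (parcel cooler than environment)

Parcel:
  Dry to 4800 m: -9.7 × 3.8 km = -36.86°C, so T = -25.66°C.
Environment:
  Environment, lower layer to 1500 m: -6.8 × 0.5 km = -3.4°C, so T = 7.8°C.
  Environment, upper layer to 4800 m: -7.3 × 3.3 km = -24.09°C, so T = -16.29°C.
T_parcel − T_env = -25.66 − (-16.29) = -9.37°C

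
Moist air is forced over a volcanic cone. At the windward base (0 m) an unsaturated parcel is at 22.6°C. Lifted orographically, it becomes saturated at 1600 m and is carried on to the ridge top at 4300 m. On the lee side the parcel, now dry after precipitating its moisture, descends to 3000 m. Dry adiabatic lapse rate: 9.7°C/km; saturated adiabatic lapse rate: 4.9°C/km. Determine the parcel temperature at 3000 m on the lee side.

From 0 m to 1600 m (dry): cools by 9.7 × 1.6 = 15.52°C, giving 7.08°C.
From 1600 m to 4300 m (saturated): cools by 4.9 × 2.7 = 13.23°C, giving -6.15°C.
From 4300 m to 3000 m (dry descent): warms by 9.7 × 1.3 = 12.61°C, giving 6.46°C.

6.46°C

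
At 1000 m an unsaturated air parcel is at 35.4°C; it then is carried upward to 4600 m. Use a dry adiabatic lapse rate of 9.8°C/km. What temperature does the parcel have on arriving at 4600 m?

1000–4600 m, dry adiabatic: Δz = 3.6 km ⇒ ΔT = -35.28°C; T = 0.12°C

0.12°C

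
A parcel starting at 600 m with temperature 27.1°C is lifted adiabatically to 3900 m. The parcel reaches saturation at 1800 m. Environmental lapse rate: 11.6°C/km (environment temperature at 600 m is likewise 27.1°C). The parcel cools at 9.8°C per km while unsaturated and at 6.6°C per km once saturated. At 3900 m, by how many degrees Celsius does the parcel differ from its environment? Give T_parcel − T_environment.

+12.66°C (parcel warmer than environment)

Parcel:
  600 → 1800 m (dry, 9.8°C/km): ΔT = -9.8 × 1.2 = -11.76°C → T = 15.34°C
  1800 → 3900 m (saturated, 6.6°C/km): ΔT = -6.6 × 2.1 = -13.86°C → T = 1.48°C
Environment:
  600 → 3900 m (environment, 11.6°C/km): ΔT = -11.6 × 3.3 = -38.28°C → T = -11.18°C
T_parcel − T_env = 1.48 − (-11.18) = +12.66°C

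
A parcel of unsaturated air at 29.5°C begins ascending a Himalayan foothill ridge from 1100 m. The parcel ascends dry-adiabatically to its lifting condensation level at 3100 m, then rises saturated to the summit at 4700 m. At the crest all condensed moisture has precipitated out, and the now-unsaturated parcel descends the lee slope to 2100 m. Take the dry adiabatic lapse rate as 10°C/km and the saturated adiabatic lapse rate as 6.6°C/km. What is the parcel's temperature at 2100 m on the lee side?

From 1100 m to 3100 m (dry): cools by 10 × 2 = 20°C, giving 9.5°C.
From 3100 m to 4700 m (saturated): cools by 6.6 × 1.6 = 10.56°C, giving -1.06°C.
From 4700 m to 2100 m (dry descent): warms by 10 × 2.6 = 26°C, giving 24.94°C.

24.94°C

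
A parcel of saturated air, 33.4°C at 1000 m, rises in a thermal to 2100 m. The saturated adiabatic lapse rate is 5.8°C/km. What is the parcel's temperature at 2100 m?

1000–2100 m, saturated adiabatic: Δz = 1.1 km ⇒ ΔT = -6.38°C; T = 27.02°C

27.02°C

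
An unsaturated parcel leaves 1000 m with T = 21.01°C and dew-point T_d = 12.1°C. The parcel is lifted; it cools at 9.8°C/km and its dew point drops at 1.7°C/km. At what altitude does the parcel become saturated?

T and T_d converge at 9.8 − 1.7 = 8.1°C per km
Height above start = (21.01 − 12.1) / 8.1 = 1.1 km
LCL altitude = 1000 m + 1100 m = 2100 m

2100 m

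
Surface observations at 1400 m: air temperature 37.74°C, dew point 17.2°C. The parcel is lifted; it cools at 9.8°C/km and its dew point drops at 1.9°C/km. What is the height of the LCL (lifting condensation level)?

T and T_d converge at 9.8 − 1.9 = 7.9°C per km
Height above start = (37.74 − 17.2) / 7.9 = 2.6 km
LCL altitude = 1400 m + 2600 m = 4000 m

4000 m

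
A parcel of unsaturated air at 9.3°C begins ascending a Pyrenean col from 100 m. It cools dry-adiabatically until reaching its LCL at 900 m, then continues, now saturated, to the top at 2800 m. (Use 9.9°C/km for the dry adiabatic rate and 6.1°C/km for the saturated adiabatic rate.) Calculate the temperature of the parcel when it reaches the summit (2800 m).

From 100 m to 900 m (dry): cools by 9.9 × 0.8 = 7.92°C, giving 1.38°C.
From 900 m to 2800 m (saturated): cools by 6.1 × 1.9 = 11.59°C, giving -10.21°C.

-10.21°C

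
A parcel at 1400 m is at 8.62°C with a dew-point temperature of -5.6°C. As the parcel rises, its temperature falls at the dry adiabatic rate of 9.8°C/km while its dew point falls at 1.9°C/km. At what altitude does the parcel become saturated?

T and T_d converge at 9.8 − 1.9 = 7.9°C per km
Height above start = (8.62 − (-5.6)) / 7.9 = 1.8 km
LCL altitude = 1400 m + 1800 m = 3200 m

3200 m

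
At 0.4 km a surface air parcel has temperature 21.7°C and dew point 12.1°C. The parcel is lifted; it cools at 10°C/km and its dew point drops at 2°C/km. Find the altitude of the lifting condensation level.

T and T_d converge at 10 − 2 = 8°C per km
Height above start = (21.7 − 12.1) / 8 = 1.2 km
LCL altitude = 400 m + 1200 m = 1600 m

1.6 km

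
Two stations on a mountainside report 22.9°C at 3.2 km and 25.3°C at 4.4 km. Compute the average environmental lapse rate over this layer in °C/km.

Γ = −ΔT/Δz = (22.9 − 25.3) / (4400 − 3200) m
  = -2.4°C / 1.2 km = -2°C/km

-2°C/km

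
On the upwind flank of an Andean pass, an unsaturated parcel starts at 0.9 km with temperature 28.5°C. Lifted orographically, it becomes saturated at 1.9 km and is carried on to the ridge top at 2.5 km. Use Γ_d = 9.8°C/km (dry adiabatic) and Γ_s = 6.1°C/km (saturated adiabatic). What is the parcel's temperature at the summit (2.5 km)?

From 900 m to 1900 m (dry): cools by 9.8 × 1 = 9.8°C, giving 18.7°C.
From 1900 m to 2500 m (saturated): cools by 6.1 × 0.6 = 3.66°C, giving 15.04°C.

15.04°C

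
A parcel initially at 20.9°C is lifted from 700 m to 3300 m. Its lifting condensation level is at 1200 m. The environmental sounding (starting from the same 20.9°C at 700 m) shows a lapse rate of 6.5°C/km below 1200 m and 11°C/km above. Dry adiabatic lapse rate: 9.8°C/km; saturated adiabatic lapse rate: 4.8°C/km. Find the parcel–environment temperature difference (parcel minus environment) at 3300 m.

+11.37°C (parcel warmer than environment)

Parcel:
  700–1200 m, dry: Δz = 0.5 km ⇒ ΔT = -4.9°C; T = 16°C
  1200–3300 m, saturated: Δz = 2.1 km ⇒ ΔT = -10.08°C; T = 5.92°C
Environment:
  700–1200 m, environment, lower layer: Δz = 0.5 km ⇒ ΔT = -3.25°C; T = 17.65°C
  1200–3300 m, environment, upper layer: Δz = 2.1 km ⇒ ΔT = -23.1°C; T = -5.45°C
T_parcel − T_env = 5.92 − (-5.45) = +11.37°C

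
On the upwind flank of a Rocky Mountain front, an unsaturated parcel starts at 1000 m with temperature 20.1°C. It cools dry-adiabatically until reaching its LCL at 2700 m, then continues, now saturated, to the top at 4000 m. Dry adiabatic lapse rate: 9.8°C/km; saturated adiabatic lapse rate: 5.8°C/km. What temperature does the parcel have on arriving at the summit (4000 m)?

-4.1°C

From 1000 m to 2700 m (dry): cools by 9.8 × 1.7 = 16.66°C, giving 3.44°C.
From 2700 m to 4000 m (saturated): cools by 5.8 × 1.3 = 7.54°C, giving -4.1°C.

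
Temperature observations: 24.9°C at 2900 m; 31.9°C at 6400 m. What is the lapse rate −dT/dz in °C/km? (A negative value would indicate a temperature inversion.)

Γ = −ΔT/Δz = (24.9 − 31.9) / (6400 − 2900) m
  = -7°C / 3.5 km = -2°C/km

-2°C/km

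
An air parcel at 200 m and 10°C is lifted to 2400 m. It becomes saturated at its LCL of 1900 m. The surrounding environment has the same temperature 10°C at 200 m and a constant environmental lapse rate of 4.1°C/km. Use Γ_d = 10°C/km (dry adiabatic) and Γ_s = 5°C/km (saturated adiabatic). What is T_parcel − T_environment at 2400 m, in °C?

-10.48°C (parcel cooler than environment)

Parcel:
  Dry to 1900 m: -10 × 1.7 km = -17°C, so T = -7°C.
  Saturated to 2400 m: -5 × 0.5 km = -2.5°C, so T = -9.5°C.
Environment:
  Environment to 2400 m: -4.1 × 2.2 km = -9.02°C, so T = 0.98°C.
T_parcel − T_env = -9.5 − 0.98 = -10.48°C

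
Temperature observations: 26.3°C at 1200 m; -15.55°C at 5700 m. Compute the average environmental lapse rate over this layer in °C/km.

9.3°C/km

Γ = −ΔT/Δz = (26.3 − (-15.55)) / (5700 − 1200) m
  = 41.85°C / 4.5 km = 9.3°C/km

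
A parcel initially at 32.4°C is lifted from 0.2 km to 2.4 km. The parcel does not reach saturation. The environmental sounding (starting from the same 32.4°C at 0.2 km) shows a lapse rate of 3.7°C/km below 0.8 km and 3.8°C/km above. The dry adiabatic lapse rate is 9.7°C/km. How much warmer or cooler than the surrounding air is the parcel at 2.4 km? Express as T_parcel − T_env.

-13.04°C (parcel cooler than environment)

Parcel:
  From 200 m to 2400 m (dry): cools by 9.7 × 2.2 = 21.34°C, giving 11.06°C.
Environment:
  From 200 m to 800 m (environment, lower layer): cools by 3.7 × 0.6 = 2.22°C, giving 30.18°C.
  From 800 m to 2400 m (environment, upper layer): cools by 3.8 × 1.6 = 6.08°C, giving 24.1°C.
T_parcel − T_env = 11.06 − 24.1 = -13.04°C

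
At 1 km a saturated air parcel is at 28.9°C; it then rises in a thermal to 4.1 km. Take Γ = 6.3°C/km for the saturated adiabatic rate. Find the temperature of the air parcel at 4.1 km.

From 1000 m to 4100 m (saturated adiabatic): cools by 6.3 × 3.1 = 19.53°C, giving 9.37°C.

9.37°C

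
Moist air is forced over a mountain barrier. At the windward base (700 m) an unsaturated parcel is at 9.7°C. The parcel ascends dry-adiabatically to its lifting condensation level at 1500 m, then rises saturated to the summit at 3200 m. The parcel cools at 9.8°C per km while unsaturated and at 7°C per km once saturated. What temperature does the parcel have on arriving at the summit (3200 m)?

-10.04°C

From 700 m to 1500 m (dry): cools by 9.8 × 0.8 = 7.84°C, giving 1.86°C.
From 1500 m to 3200 m (saturated): cools by 7 × 1.7 = 11.9°C, giving -10.04°C.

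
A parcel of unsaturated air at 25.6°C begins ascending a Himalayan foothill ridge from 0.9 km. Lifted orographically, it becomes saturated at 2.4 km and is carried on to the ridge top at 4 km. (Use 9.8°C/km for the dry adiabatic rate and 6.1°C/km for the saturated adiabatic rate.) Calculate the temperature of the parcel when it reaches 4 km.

1.14°C

900 → 2400 m (dry, 9.8°C/km): ΔT = -9.8 × 1.5 = -14.7°C → T = 10.9°C
2400 → 4000 m (saturated, 6.1°C/km): ΔT = -6.1 × 1.6 = -9.76°C → T = 1.14°C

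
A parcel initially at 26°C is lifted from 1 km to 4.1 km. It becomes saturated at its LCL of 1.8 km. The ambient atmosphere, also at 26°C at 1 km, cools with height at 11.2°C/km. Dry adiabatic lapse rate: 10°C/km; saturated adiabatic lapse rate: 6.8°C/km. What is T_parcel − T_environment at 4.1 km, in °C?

+11.08°C (parcel warmer than environment)

Parcel:
  From 1000 m to 1800 m (dry): cools by 10 × 0.8 = 8°C, giving 18°C.
  From 1800 m to 4100 m (saturated): cools by 6.8 × 2.3 = 15.64°C, giving 2.36°C.
Environment:
  From 1000 m to 4100 m (environment): cools by 11.2 × 3.1 = 34.72°C, giving -8.72°C.
T_parcel − T_env = 2.36 − (-8.72) = +11.08°C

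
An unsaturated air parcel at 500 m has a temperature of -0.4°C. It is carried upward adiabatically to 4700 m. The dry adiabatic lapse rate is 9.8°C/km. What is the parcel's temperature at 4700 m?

500 → 4700 m (dry adiabatic, 9.8°C/km): ΔT = -9.8 × 4.2 = -41.16°C → T = -41.56°C

-41.56°C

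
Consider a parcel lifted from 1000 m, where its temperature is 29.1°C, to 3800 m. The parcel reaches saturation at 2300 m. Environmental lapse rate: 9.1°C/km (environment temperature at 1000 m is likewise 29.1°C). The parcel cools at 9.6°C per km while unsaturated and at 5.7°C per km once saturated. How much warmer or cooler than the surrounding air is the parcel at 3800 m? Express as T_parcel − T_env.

Parcel:
  1000–2300 m, dry: Δz = 1.3 km ⇒ ΔT = -12.48°C; T = 16.62°C
  2300–3800 m, saturated: Δz = 1.5 km ⇒ ΔT = -8.55°C; T = 8.07°C
Environment:
  1000–3800 m, environment: Δz = 2.8 km ⇒ ΔT = -25.48°C; T = 3.62°C
T_parcel − T_env = 8.07 − 3.62 = +4.45°C

+4.45°C (parcel warmer than environment)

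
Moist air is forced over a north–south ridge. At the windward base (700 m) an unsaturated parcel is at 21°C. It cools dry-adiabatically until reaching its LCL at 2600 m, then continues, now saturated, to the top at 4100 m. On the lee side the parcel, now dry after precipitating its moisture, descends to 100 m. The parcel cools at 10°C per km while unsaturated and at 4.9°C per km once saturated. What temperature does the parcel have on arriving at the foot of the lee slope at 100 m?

Dry to 2600 m: -10 × 1.9 km = -19°C, so T = 2°C.
Saturated to 4100 m: -4.9 × 1.5 km = -7.35°C, so T = -5.35°C.
Dry descent to 100 m: +10 × 4 km = +40°C, so T = 34.65°C.

34.65°C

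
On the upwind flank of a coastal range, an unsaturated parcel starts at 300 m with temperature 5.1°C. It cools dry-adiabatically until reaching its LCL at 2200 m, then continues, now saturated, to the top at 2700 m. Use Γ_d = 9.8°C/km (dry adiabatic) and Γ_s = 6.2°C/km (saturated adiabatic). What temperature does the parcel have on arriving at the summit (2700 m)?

From 300 m to 2200 m (dry): cools by 9.8 × 1.9 = 18.62°C, giving -13.52°C.
From 2200 m to 2700 m (saturated): cools by 6.2 × 0.5 = 3.1°C, giving -16.62°C.

-16.62°C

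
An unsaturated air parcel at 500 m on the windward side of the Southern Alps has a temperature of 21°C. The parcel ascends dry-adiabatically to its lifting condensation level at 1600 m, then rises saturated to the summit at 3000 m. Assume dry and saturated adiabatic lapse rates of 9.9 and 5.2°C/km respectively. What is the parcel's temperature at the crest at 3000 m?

2.83°C

Dry to 1600 m: -9.9 × 1.1 km = -10.89°C, so T = 10.11°C.
Saturated to 3000 m: -5.2 × 1.4 km = -7.28°C, so T = 2.83°C.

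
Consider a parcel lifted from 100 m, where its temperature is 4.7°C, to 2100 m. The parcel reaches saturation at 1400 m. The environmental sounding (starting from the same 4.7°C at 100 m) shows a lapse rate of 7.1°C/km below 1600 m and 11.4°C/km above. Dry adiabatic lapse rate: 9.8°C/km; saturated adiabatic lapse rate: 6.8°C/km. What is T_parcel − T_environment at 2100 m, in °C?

Parcel:
  From 100 m to 1400 m (dry): cools by 9.8 × 1.3 = 12.74°C, giving -8.04°C.
  From 1400 m to 2100 m (saturated): cools by 6.8 × 0.7 = 4.76°C, giving -12.8°C.
Environment:
  From 100 m to 1600 m (environment, lower layer): cools by 7.1 × 1.5 = 10.65°C, giving -5.95°C.
  From 1600 m to 2100 m (environment, upper layer): cools by 11.4 × 0.5 = 5.7°C, giving -11.65°C.
T_parcel − T_env = -12.8 − (-11.65) = -1.15°C

-1.15°C (parcel cooler than environment)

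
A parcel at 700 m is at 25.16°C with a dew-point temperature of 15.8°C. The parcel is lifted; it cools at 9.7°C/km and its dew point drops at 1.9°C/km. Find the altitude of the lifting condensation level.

T and T_d converge at 9.7 − 1.9 = 7.8°C per km
Height above start = (25.16 − 15.8) / 7.8 = 1.2 km
LCL altitude = 700 m + 1200 m = 1900 m

1900 m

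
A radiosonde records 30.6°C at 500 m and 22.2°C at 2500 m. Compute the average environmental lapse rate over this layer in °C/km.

4.2°C/km

Γ = −ΔT/Δz = (30.6 − 22.2) / (2500 − 500) m
  = 8.4°C / 2 km = 4.2°C/km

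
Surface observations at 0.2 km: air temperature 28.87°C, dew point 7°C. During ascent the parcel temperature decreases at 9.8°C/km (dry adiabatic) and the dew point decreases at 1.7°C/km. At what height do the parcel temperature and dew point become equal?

T and T_d converge at 9.8 − 1.7 = 8.1°C per km
Height above start = (28.87 − 7) / 8.1 = 2.7 km
LCL altitude = 200 m + 2700 m = 2900 m

2.9 km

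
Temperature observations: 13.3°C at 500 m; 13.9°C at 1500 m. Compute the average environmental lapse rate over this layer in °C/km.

Γ = −ΔT/Δz = (13.3 − 13.9) / (1500 − 500) m
  = -0.6°C / 1 km = -0.6°C/km

-0.6°C/km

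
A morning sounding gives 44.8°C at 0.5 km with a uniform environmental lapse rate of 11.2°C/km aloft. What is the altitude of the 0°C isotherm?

Height above start = (44.8 − 0) / 11.2 = 4 km
Altitude = 500 m + 4000 m = 4500 m

4.5 km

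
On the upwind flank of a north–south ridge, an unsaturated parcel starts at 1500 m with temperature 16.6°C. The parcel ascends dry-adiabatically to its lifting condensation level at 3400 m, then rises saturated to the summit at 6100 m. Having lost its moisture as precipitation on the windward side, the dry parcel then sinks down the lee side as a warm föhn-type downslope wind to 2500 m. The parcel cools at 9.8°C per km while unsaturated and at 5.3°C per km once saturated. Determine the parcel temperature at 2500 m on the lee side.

1500 → 3400 m (dry, 9.8°C/km): ΔT = -9.8 × 1.9 = -18.62°C → T = -2.02°C
3400 → 6100 m (saturated, 5.3°C/km): ΔT = -5.3 × 2.7 = -14.31°C → T = -16.33°C
6100 → 2500 m (dry descent, 9.8°C/km): ΔT = +9.8 × 3.6 = +35.28°C → T = 18.95°C

18.95°C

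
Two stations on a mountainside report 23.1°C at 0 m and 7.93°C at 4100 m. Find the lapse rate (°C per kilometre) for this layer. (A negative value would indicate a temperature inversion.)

Γ = −ΔT/Δz = (23.1 − 7.93) / (4100 − 0) m
  = 15.17°C / 4.1 km = 3.7°C/km

3.7°C/km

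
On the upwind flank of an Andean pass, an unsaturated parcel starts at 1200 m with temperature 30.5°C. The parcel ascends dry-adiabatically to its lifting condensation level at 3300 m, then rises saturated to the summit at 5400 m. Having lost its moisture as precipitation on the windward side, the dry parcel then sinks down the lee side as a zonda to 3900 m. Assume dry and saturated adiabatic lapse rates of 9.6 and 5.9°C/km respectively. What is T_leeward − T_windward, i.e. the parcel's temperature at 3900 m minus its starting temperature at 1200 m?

Dry to 3300 m: -9.6 × 2.1 km = -20.16°C, so T = 10.34°C.
Saturated to 5400 m: -5.9 × 2.1 km = -12.39°C, so T = -2.05°C.
Dry descent to 3900 m: +9.6 × 1.5 km = +14.4°C, so T = 12.35°C.
Net change vs windward start: 12.35 − 30.5 = -18.15°C

-18.15°C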